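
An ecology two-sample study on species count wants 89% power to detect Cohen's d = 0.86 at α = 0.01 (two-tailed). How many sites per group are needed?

z_{α/2} = 2.576, z_β = Φ⁻¹(0.89) = 1.227. For large effect (d = 0.86): n per group = 2(z_{α/2} + z_β)²/d² = 2(2.576 + 1.227)²/0.86² = 39.1 → 40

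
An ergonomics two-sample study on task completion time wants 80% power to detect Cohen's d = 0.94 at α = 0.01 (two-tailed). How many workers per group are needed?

z_{α/2} = 2.576, z_β = Φ⁻¹(0.8) = 0.842. For large effect (d = 0.94): n per group = 2(z_{α/2} + z_β)²/d² = 2(2.576 + 0.842)²/0.94² = 26.4 → 27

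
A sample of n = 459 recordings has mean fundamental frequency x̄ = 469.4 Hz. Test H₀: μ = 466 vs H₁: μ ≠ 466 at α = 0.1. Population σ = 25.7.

z = (x̄ - μ₀)/(σ/√n) = (469.4 - 466)/(25.7/√459) = 2.834. Critical value: ±1.645. Since |2.834| > 1.645, Reject H₀.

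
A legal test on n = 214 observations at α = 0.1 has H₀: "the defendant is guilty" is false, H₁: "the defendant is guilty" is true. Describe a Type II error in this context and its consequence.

Type II error: failing to reject H₀ when it is false — concluding that the defendant is guilty is not supported when in fact it is. Consequence: acquitting a guilty person.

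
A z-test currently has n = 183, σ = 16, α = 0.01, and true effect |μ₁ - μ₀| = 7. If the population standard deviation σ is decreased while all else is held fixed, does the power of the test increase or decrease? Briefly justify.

Power increases: a smaller σ shrinks the standard error σ/√n, moving the sampling distribution under H₁ further from the critical value.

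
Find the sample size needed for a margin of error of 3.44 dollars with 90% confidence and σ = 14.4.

n = (z*σ/E)² = (1.645×14.4/3.44)² = 47.4 → n = 48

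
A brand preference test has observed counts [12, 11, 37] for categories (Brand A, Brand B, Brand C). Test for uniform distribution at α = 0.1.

Expected = 20 each. χ² = Σ(O-E)²/E = 21.7. df = 2, critical value = 4.605. Reject H₀.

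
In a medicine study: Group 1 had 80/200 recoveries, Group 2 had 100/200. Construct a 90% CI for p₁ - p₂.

p̂₁ = 0.4, p̂₂ = 0.5. Difference = -0.1. CI = (-0.181, -0.019)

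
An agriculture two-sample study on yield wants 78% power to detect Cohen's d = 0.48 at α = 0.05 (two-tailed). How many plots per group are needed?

z_{α/2} = 1.96, z_β = Φ⁻¹(0.78) = 0.772. For small effect (d = 0.48): n per group = 2(z_{α/2} + z_β)²/d² = 2(1.96 + 0.772)²/0.48² = 64.8 → 65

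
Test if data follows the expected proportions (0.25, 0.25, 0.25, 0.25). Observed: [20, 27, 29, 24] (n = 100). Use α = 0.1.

Expected: [25.0, 25.0, 25.0, 25.0]. χ² = 1.84. df = 3, critical = 6.251. Fail to reject H₀.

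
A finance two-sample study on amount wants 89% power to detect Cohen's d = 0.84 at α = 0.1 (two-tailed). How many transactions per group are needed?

z_{α/2} = 1.645, z_β = Φ⁻¹(0.89) = 1.227. For large effect (d = 0.84): n per group = 2(z_{α/2} + z_β)²/d² = 2(1.645 + 1.227)²/0.84² = 23.4 → 24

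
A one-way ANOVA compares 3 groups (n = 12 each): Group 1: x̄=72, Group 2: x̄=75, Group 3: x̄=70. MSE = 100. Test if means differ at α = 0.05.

Grand mean = 72.33. SS_between = 152.0, MS_between = 76.0. F = 0.76, F_crit ≈ 3.285. Fail to reject H₀.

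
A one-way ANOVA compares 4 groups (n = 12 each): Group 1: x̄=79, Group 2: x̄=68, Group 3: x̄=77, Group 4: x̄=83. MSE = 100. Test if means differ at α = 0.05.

Grand mean = 76.75. SS_between = 1449.0, MS_between = 483.0. F = 4.83, F_crit ≈ 2.816. Reject H₀.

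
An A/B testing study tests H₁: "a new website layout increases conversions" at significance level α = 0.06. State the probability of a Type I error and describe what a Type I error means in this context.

P(Type I error) = α = 0.06. A Type I error is rejecting H₀ when H₀ is actually true (false positive) — here, concluding that a new website layout increases conversions when in fact this is not the case. Consequence: rolling out a layout that doesn't actually help — wasted engineering effort.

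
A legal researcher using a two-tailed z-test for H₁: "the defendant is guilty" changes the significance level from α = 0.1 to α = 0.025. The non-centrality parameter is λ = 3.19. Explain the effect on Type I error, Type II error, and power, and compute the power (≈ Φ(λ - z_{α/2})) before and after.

Decreasing α from 0.1 to 0.025:
• Type I error rate decreases (α is the Type I rate by definition).
• Critical value moves from z_{α/2} = 1.645 to 2.241, so power = Φ(λ - z_{α/2}) goes from Φ(3.19 - 1.645) = 0.939 to Φ(3.19 - 2.241) = 0.829.
• Type II error rate β = 1 - power therefore increases (0.061 → 0.171).
Appropriate when false positives are costly — here, convicting an innocent person.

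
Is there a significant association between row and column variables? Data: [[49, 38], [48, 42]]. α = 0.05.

χ² = 0.16. df = 1, critical = 3.841. Fail to reject H₀. No evidence of dependence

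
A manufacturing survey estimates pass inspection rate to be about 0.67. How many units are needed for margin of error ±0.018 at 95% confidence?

n = z²p(1-p)/E² = 1.96²×0.67×0.33/0.018² = 2621.5 → n = 2622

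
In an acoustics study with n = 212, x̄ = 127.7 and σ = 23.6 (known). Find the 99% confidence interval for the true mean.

CI = x̄ ± z*(σ/√n) = 127.7 ± 2.576(23.6/√212) = 127.7 ± 4.18 = (123.52, 131.88)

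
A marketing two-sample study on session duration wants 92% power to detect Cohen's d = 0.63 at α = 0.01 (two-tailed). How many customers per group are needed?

z_{α/2} = 2.576, z_β = Φ⁻¹(0.92) = 1.405. For medium effect (d = 0.63): n per group = 2(z_{α/2} + z_β)²/d² = 2(2.576 + 1.405)²/0.63² = 79.9 → 80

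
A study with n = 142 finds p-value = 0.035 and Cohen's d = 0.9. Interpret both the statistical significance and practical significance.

Statistically significant (p = 0.035 < 0.05). Cohen's d = 0.9 indicates a large effect size. Both statistical and practical significance should be considered.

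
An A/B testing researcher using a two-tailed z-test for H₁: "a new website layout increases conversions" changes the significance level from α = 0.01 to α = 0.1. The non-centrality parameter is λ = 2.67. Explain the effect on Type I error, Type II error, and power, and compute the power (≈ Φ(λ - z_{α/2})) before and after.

Increasing α from 0.01 to 0.1:
• Type I error rate increases (α is the Type I rate by definition).
• Critical value moves from z_{α/2} = 2.576 to 1.645, so power = Φ(λ - z_{α/2}) goes from Φ(2.67 - 2.576) = 0.537 to Φ(2.67 - 1.645) = 0.847.
• Type II error rate β = 1 - power therefore decreases (0.463 → 0.153).
Appropriate when false negatives are costly — here, discarding a layout that would have improved conversions — lost revenue.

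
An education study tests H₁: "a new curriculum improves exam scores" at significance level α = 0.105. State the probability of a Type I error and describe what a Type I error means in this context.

P(Type I error) = α = 0.105. A Type I error is rejecting H₀ when H₀ is actually true (false positive) — here, concluding that a new curriculum improves exam scores when in fact this is not the case. Consequence: adopting a curriculum that gives no real benefit — disruption for nothing.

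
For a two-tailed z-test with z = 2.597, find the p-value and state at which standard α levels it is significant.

p = 2·P(Z > |2.597|) = 2·(1 - Φ(2.597)) ≈ 0.0094. Significant at α = 0.1; Significant at α = 0.05; Significant at α = 0.01.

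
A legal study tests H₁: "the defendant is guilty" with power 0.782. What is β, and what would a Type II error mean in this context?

β = 1 - power = 1 - 0.782 = 0.218. A Type II error is failing to reject H₀ when H₀ is false (false negative) — here, failing to conclude that the defendant is guilty when in fact it is true. Consequence: acquitting a guilty person.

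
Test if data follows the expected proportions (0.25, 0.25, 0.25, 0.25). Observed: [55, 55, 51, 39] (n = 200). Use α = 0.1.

Expected: [50.0, 50.0, 50.0, 50.0]. χ² = 3.44. df = 3, critical = 6.251. Fail to reject H₀.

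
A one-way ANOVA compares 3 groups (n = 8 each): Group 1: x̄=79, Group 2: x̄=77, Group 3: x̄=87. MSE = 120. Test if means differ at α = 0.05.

Grand mean = 81.0. SS_between = 448.0, MS_between = 224.0. F = 1.867, F_crit ≈ 3.467. Fail to reject H₀.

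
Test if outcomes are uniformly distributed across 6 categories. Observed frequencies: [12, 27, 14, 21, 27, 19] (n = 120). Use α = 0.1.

Expected = 20 each. χ² = Σ(O-E)²/E = 10.0. df = 5, critical value = 9.236. Reject H₀.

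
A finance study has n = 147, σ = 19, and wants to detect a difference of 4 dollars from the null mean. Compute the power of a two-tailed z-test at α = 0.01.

SE = σ/√n = 19/√147 = 1.567. Non-centrality λ = d/SE = 4/1.567 = 2.552. Power ≈ Φ(λ - z_{α/2}) = Φ(2.552 - 2.576) = Φ(-0.024) = 0.491.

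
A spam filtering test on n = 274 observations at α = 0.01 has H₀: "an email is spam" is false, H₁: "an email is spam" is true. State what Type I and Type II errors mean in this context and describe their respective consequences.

Type I (false positive): concluding that an email is spam when it is not — a legitimate email is sent to the spam folder and the user misses it. Type II (false negative): failing to conclude that an email is spam when it is — a spam email lands in the inbox. Which is costlier depends on domain priorities and is a judgement call rather than a statistical fact.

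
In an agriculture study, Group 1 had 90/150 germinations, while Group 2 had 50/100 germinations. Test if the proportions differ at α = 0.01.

p̂₁ = 0.6, p̂₂ = 0.5, pooled p̂ = 0.56. z = 1.56. Critical: ±2.576. Fail to reject H₀.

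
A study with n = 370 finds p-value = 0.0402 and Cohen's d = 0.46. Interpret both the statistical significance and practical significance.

Statistically significant (p = 0.0402 < 0.05). Cohen's d = 0.46 indicates a small effect size. Both statistical and practical significance should be considered.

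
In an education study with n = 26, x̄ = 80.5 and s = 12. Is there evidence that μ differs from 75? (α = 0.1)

t = (x̄ - μ₀)/(s/√n) = (80.5 - 75)/(12/√26) = 2.337. df = 25, critical t = ±1.708. Reject H₀.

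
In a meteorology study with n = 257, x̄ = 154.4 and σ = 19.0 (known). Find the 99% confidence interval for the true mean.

CI = x̄ ± z*(σ/√n) = 154.4 ± 2.576(19.0/√257) = 154.4 ± 3.05 = (151.35, 157.45)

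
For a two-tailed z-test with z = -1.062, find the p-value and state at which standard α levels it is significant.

p = 2·P(Z > |-1.062|) = 2·(1 - Φ(1.062)) ≈ 0.2882. Not significant at any standard level.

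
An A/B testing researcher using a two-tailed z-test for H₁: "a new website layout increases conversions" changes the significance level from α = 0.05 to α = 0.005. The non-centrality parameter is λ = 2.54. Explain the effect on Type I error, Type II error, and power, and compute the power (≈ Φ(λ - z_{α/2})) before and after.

Decreasing α from 0.05 to 0.005:
• Type I error rate decreases (α is the Type I rate by definition).
• Critical value moves from z_{α/2} = 1.96 to 2.807, so power = Φ(λ - z_{α/2}) goes from Φ(2.54 - 1.96) = 0.719 to Φ(2.54 - 2.807) = 0.395.
• Type II error rate β = 1 - power therefore increases (0.281 → 0.605).
Appropriate when false positives are costly — here, rolling out a layout that doesn't actually help — wasted engineering effort.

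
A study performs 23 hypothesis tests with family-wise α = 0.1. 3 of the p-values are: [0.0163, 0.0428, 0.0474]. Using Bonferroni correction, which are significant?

Bonferroni α = 0.1/23 = 0.00435. None of the given p-values are significant.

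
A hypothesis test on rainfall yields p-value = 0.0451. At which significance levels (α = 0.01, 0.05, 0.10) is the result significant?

p = 0.0451. Significant at: α = 0.05, 0.1.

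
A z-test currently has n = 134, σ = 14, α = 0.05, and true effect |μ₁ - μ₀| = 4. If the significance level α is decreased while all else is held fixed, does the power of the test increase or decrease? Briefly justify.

Power decreases: a smaller α raises the critical value, so less of the H₁ sampling distribution falls in the rejection region.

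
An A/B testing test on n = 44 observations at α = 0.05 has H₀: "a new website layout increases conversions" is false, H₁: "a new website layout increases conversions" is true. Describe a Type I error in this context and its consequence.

Type I error: rejecting H₀ when it is true — concluding that a new website layout increases conversions when in fact it is not. Consequence: rolling out a layout that doesn't actually help — wasted engineering effort.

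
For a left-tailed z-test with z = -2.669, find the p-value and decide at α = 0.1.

p = P(Z < -2.669) = Φ(-2.669) ≈ 0.0038. Since p < 0.1, reject H₀ (significant) at α = 0.1.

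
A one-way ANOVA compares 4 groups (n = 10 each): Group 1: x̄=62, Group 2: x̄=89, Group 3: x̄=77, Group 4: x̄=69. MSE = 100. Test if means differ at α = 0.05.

Grand mean = 74.25. SS_between = 4027.5, MS_between = 1342.5. F = 13.425, F_crit ≈ 2.866. Reject H₀.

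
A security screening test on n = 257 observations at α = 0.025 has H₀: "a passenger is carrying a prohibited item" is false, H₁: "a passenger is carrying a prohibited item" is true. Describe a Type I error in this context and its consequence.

Type I error: rejecting H₀ when it is true — concluding that a passenger is carrying a prohibited item when in fact it is not. Consequence: detaining an innocent passenger — delay and inconvenience.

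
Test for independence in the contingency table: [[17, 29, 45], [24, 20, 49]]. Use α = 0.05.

χ² = 2.997. df = 2, critical = 5.991. Fail to reject H₀. No evidence of dependence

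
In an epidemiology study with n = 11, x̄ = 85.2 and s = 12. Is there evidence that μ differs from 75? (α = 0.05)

t = (x̄ - μ₀)/(s/√n) = (85.2 - 75)/(12/√11) = 2.819. df = 10, critical t = ±2.228. Reject H₀.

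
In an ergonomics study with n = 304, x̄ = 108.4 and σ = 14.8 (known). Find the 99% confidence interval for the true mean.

CI = x̄ ± z*(σ/√n) = 108.4 ± 2.576(14.8/√304) = 108.4 ± 2.19 = (106.21, 110.59)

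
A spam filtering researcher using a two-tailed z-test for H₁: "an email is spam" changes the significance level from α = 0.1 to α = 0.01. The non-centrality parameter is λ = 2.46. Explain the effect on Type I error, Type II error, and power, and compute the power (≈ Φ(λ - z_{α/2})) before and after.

Decreasing α from 0.1 to 0.01:
• Type I error rate decreases (α is the Type I rate by definition).
• Critical value moves from z_{α/2} = 1.645 to 2.576, so power = Φ(λ - z_{α/2}) goes from Φ(2.46 - 1.645) = 0.792 to Φ(2.46 - 2.576) = 0.454.
• Type II error rate β = 1 - power therefore increases (0.208 → 0.546).
Appropriate when false positives are costly — here, a legitimate email is sent to the spam folder and the user misses it.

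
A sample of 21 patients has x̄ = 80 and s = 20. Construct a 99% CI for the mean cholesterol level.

CI = x̄ ± t*(s/√n) = 80 ± 2.845(20/√21) = (67.58, 92.42)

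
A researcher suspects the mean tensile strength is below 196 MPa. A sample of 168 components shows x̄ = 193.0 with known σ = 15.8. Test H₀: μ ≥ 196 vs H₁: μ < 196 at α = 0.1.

z = -2.461. Critical value: -1.28. Reject H₀.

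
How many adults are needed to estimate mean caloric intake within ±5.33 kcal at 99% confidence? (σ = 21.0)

n = (z*σ/E)² = (2.576×21.0/5.33)² = 103.01 → n = 104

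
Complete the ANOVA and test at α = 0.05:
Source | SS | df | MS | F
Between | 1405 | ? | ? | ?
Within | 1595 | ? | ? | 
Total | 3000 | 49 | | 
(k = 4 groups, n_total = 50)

df_between = 3, df_within = 46. MS_between = 468.33, MS_within = 34.67. F = 13.507, F_crit ≈ 2.807. Reject H₀.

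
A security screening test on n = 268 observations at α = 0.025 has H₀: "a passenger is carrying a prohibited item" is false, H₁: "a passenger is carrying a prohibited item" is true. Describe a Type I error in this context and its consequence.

Type I error: rejecting H₀ when it is true — concluding that a passenger is carrying a prohibited item when in fact it is not. Consequence: detaining an innocent passenger — delay and inconvenience.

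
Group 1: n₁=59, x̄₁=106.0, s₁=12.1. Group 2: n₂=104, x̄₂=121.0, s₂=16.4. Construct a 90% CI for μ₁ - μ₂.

Difference = -15.0. SE = √(12.1²/59 + 16.4²/104) = 2.251. CI = (-18.7, -11.3)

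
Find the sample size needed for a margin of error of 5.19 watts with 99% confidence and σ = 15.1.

n = (z*σ/E)² = (2.576×15.1/5.19)² = 56.2 → n = 57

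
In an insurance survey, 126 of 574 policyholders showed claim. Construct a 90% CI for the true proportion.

p̂ = 0.22. CI = p̂ ± z*√(p̂(1-p̂)/n) = (0.191, 0.248)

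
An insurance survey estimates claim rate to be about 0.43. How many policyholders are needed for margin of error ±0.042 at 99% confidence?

n = z²p(1-p)/E² = 2.576²×0.43×0.57/0.042² = 922.01 → n = 923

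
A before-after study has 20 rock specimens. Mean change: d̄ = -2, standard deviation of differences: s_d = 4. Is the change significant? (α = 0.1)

t = d̄/(s_d/√n) = -2/(4/√20) = -2.236. df = 19, critical t = ±1.729. Reject H₀.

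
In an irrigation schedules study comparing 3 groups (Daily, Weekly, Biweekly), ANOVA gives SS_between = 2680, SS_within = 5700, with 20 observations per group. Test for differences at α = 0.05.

df_between = 2, df_within = 57. F = MS_between/MS_within = 1340.0/100.0 = 13.4. F_crit ≈ 3.159. Reject H₀. At least one mean differs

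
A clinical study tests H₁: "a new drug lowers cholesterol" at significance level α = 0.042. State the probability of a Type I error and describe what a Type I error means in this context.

P(Type I error) = α = 0.042. A Type I error is rejecting H₀ when H₀ is actually true (false positive) — here, concluding that a new drug lowers cholesterol when in fact this is not the case. Consequence: approving an ineffective drug — patients take a useless medication and may skip effective alternatives.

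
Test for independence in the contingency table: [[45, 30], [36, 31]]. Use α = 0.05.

χ² = 0.567. df = 1, critical = 3.841. Fail to reject H₀. No evidence of dependence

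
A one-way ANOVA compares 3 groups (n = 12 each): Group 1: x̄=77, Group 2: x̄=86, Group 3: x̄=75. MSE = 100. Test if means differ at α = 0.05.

Grand mean = 79.33. SS_between = 824.0, MS_between = 412.0. F = 4.12, F_crit ≈ 3.285. Reject H₀.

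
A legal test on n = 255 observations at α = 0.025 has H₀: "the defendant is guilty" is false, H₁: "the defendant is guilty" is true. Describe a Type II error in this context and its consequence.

Type II error: failing to reject H₀ when it is false — concluding that the defendant is guilty is not supported when in fact it is. Consequence: acquitting a guilty person.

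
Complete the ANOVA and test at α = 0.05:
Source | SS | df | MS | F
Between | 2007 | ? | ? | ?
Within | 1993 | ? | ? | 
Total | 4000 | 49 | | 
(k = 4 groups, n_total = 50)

df_between = 3, df_within = 46. MS_between = 669.0, MS_within = 43.33. F = 15.441, F_crit ≈ 2.807. Reject H₀.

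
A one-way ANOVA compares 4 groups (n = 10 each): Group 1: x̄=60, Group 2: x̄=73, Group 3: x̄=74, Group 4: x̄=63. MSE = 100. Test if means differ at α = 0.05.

Grand mean = 67.5. SS_between = 1490.0, MS_between = 496.67. F = 4.967, F_crit ≈ 2.866. Reject H₀.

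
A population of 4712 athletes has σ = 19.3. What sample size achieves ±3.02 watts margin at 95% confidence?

Without FPC: n₀ = (1.96×19.3/3.02)² = 156.896. With FPC: n = n₀N/(n₀+N-1) = 151.9 → n = 152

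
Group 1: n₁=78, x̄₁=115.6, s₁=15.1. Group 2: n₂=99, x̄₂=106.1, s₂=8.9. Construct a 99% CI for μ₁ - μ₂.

Difference = 9.5. SE = √(15.1²/78 + 8.9²/99) = 1.93. CI = (4.53, 14.47)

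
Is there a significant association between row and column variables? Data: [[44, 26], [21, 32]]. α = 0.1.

χ² = 6.534. df = 1, critical = 2.706. Reject H₀. Variables are dependent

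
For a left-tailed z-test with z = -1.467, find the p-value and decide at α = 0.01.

p = P(Z < -1.467) = Φ(-1.467) ≈ 0.0712. Since p ≥ 0.01, fail to reject H₀ (not significant) at α = 0.01.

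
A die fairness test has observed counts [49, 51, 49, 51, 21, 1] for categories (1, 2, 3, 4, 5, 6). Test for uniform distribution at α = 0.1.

Expected = 37 each. χ² = Σ(O-E)²/E = 60.324. df = 5, critical value = 9.236. Reject H₀.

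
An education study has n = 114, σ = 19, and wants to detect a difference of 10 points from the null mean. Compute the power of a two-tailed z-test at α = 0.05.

SE = σ/√n = 19/√114 = 1.78. Non-centrality λ = d/SE = 10/1.78 = 5.62. Power ≈ Φ(λ - z_{α/2}) = Φ(5.62 - 1.96) = Φ(3.66) = 1.0.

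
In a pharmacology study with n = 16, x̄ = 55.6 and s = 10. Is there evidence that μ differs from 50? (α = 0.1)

t = (x̄ - μ₀)/(s/√n) = (55.6 - 50)/(10/√16) = 2.24. df = 15, critical t = ±1.753. Reject H₀.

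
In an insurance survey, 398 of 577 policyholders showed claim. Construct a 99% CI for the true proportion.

p̂ = 0.69. CI = p̂ ± z*√(p̂(1-p̂)/n) = (0.64, 0.739)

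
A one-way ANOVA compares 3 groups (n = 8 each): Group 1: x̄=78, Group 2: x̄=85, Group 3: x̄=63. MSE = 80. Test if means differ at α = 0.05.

Grand mean = 75.33. SS_between = 2021.33, MS_between = 1010.67. F = 12.633, F_crit ≈ 3.467. Reject H₀.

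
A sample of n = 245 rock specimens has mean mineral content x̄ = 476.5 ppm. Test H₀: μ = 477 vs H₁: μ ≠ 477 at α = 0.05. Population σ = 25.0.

z = (x̄ - μ₀)/(σ/√n) = (476.5 - 477)/(25.0/√245) = -0.313. Critical value: ±1.96. Since |-0.313| ≤ 1.96, Fail to reject H₀.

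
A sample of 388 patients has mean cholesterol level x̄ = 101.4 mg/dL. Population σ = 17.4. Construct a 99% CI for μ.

CI = x̄ ± z*(σ/√n) = 101.4 ± 2.576(17.4/√388) = 101.4 ± 2.28 = (99.12, 103.68)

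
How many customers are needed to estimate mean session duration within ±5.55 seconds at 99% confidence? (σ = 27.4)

n = (z*σ/E)² = (2.576×27.4/5.55)² = 161.7 → n = 162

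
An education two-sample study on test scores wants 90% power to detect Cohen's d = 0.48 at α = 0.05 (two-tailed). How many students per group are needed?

z_{α/2} = 1.96, z_β = Φ⁻¹(0.9) = 1.282. For small effect (d = 0.48): n per group = 2(z_{α/2} + z_β)²/d² = 2(1.96 + 1.282)²/0.48² = 91.2 → 92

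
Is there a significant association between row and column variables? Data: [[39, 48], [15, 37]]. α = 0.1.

χ² = 3.499. df = 1, critical = 2.706. Reject H₀. Variables are dependent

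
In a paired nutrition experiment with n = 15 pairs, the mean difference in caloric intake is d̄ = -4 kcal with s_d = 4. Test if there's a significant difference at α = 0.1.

t = d̄/(s_d/√n) = -4/(4/√15) = -3.873. df = 14, critical t = ±1.761. Reject H₀.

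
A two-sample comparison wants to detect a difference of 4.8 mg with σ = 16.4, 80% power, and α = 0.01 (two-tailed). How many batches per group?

n per group = 2(z_α/2 + z_β)²σ²/d² = 2×(2.576 + 0.84)²×16.4²/4.8² = 272.4 → n = 273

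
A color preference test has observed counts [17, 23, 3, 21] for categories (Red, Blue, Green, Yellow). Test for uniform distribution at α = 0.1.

Expected = 16 each. χ² = Σ(O-E)²/E = 15.25. df = 3, critical value = 6.251. Reject H₀.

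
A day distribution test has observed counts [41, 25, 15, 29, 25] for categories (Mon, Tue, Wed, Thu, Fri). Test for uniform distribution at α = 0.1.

Expected = 27 each. χ² = Σ(O-E)²/E = 13.037. df = 4, critical value = 7.779. Reject H₀.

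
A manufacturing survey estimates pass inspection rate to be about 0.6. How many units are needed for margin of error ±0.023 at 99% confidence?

n = z²p(1-p)/E² = 2.576²×0.6×0.4/0.023² = 3010.6 → n = 3011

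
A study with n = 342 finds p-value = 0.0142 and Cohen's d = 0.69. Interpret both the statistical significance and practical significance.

Statistically significant (p = 0.0142 < 0.05). Cohen's d = 0.69 indicates a medium effect size. Both statistical and practical significance should be considered.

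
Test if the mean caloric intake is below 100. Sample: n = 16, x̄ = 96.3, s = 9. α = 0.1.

t = (96.3 - 100)/(9/√16) = -1.644, df = 15. Critical t = -1.341. Reject H₀.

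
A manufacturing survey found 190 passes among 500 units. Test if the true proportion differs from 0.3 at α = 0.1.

p̂ = 0.38, p₀ = 0.3. z = (p̂ - p₀)/√(p₀(1-p₀)/n) = 3.904. Critical: ±1.645. Reject H₀.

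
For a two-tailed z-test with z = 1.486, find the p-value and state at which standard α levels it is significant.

p = 2·P(Z > |1.486|) = 2·(1 - Φ(1.486)) ≈ 0.1373. Not significant at any standard level.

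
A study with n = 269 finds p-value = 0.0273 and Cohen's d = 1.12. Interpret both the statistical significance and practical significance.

Statistically significant (p = 0.0273 < 0.05). Cohen's d = 1.12 indicates a large effect size. Both statistical and practical significance should be considered.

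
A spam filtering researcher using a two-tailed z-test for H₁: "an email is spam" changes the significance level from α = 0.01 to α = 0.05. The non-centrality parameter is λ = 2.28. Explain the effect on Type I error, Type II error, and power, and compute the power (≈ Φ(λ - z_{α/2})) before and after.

Increasing α from 0.01 to 0.05:
• Type I error rate increases (α is the Type I rate by definition).
• Critical value moves from z_{α/2} = 2.576 to 1.96, so power = Φ(λ - z_{α/2}) goes from Φ(2.28 - 2.576) = 0.384 to Φ(2.28 - 1.96) = 0.626.
• Type II error rate β = 1 - power therefore decreases (0.616 → 0.374).
Appropriate when false negatives are costly — here, a spam email lands in the inbox.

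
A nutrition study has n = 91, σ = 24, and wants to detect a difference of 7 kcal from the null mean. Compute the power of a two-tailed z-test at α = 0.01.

SE = σ/√n = 24/√91 = 2.516. Non-centrality λ = d/SE = 7/2.516 = 2.782. Power ≈ Φ(λ - z_{α/2}) = Φ(2.782 - 2.576) = Φ(0.206) = 0.582.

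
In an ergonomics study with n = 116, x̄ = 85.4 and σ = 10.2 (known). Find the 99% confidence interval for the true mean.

CI = x̄ ± z*(σ/√n) = 85.4 ± 2.576(10.2/√116) = 85.4 ± 2.44 = (82.96, 87.84)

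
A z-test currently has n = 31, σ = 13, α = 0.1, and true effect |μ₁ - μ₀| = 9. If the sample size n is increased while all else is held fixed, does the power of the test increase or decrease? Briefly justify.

Power increases: a larger n shrinks the standard error σ/√n, moving the sampling distribution under H₁ further from the critical value.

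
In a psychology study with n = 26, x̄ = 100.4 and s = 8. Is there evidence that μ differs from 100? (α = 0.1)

t = (x̄ - μ₀)/(s/√n) = (100.4 - 100)/(8/√26) = 0.255. df = 25, critical t = ±1.708. Fail to reject H₀.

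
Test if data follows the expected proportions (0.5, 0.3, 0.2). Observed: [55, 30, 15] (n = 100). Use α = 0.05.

Expected: [50.0, 30.0, 20.0]. χ² = 1.75. df = 2, critical = 5.991. Fail to reject H₀.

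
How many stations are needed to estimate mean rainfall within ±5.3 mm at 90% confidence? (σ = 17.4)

n = (z*σ/E)² = (1.645×17.4/5.3)² = 29.2 → n = 30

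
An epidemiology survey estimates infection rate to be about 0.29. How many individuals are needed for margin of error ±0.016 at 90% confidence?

n = z²p(1-p)/E² = 1.645²×0.29×0.71/0.016² = 2176.4 → n = 2177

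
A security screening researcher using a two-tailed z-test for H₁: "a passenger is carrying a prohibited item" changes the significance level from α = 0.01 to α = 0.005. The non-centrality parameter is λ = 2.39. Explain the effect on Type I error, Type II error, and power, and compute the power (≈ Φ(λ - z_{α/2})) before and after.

Decreasing α from 0.01 to 0.005:
• Type I error rate decreases (α is the Type I rate by definition).
• Critical value moves from z_{α/2} = 2.576 to 2.807, so power = Φ(λ - z_{α/2}) goes from Φ(2.39 - 2.576) = 0.426 to Φ(2.39 - 2.807) = 0.338.
• Type II error rate β = 1 - power therefore increases (0.574 → 0.662).
Appropriate when false positives are costly — here, detaining an innocent passenger — delay and inconvenience.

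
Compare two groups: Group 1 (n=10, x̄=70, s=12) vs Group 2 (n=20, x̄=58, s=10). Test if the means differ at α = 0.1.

Pooled sp = 10.68. t = 2.9, df = 28. Critical t = ±1.701. Reject H₀.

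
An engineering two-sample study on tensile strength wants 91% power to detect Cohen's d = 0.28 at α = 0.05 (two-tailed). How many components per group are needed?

z_{α/2} = 1.96, z_β = Φ⁻¹(0.91) = 1.341. For small effect (d = 0.28): n per group = 2(z_{α/2} + z_β)²/d² = 2(1.96 + 1.341)²/0.28² = 278.0 → 278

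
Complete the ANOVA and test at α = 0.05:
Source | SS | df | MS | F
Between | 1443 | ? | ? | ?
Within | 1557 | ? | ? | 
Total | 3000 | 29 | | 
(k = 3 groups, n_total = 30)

df_between = 2, df_within = 27. MS_between = 721.5, MS_within = 57.67. F = 12.512, F_crit ≈ 3.354. Reject H₀.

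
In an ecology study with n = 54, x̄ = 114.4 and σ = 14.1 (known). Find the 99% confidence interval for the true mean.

CI = x̄ ± z*(σ/√n) = 114.4 ± 2.576(14.1/√54) = 114.4 ± 4.94 = (109.46, 119.34)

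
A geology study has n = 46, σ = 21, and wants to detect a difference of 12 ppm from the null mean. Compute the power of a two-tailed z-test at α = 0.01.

SE = σ/√n = 21/√46 = 3.096. Non-centrality λ = d/SE = 12/3.096 = 3.876. Power ≈ Φ(λ - z_{α/2}) = Φ(3.876 - 2.576) = Φ(1.3) = 0.903.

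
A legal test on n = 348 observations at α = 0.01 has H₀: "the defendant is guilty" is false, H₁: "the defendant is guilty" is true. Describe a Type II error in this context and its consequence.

Type II error: failing to reject H₀ when it is false — concluding that the defendant is guilty is not supported when in fact it is. Consequence: acquitting a guilty person.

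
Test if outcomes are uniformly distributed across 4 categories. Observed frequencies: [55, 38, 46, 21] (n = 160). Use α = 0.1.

Expected = 40 each. χ² = Σ(O-E)²/E = 15.65. df = 3, critical value = 6.251. Reject H₀.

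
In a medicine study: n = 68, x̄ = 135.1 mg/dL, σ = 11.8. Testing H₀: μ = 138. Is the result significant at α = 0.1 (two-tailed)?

z = (135.1 - 138)/(11.8/√68) = -2.027. Since |z| > 1.645, significant at α = 0.1.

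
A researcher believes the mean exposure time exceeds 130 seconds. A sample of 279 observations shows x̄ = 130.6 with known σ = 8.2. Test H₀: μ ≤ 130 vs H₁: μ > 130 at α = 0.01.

z = 1.222. Critical value: 2.33. Fail to reject H₀.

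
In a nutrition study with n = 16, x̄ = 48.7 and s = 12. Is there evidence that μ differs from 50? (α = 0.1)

t = (x̄ - μ₀)/(s/√n) = (48.7 - 50)/(12/√16) = -0.433. df = 15, critical t = ±1.753. Fail to reject H₀.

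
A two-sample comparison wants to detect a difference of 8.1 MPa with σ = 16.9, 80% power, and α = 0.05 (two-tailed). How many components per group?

n per group = 2(z_α/2 + z_β)²σ²/d² = 2×(1.96 + 0.84)²×16.9²/8.1² = 68.3 → n = 69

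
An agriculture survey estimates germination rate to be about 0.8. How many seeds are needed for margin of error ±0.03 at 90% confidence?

n = z²p(1-p)/E² = 1.645²×0.8×0.2/0.03² = 481.1 → n = 482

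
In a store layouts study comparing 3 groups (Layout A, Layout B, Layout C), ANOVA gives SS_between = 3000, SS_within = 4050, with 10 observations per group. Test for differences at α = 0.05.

df_between = 2, df_within = 27. F = MS_between/MS_within = 1500.0/150.0 = 10.0. F_crit ≈ 3.354. Reject H₀. At least one mean differs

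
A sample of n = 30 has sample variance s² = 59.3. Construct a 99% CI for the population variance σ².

df = 29. χ²_{0.005} = 52.336, χ²_{0.995} = 13.121. CI for σ² = ((n-1)s²/χ²_{α/2}, (n-1)s²/χ²_{1-α/2}) = (29·59.3/52.336, 29·59.3/13.121) = (32.86, 131.06)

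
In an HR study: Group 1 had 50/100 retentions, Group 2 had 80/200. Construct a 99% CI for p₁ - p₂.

p̂₁ = 0.5, p̂₂ = 0.4. Difference = 0.1. CI = (-0.057, 0.257)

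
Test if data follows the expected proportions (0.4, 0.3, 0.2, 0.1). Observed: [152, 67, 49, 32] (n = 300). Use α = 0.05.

Expected: [120.0, 90.0, 60.0, 30.0]. χ² = 16.561. df = 3, critical = 7.815. Reject H₀.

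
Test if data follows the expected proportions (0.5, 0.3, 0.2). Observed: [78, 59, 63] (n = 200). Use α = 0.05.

Expected: [100.0, 60.0, 40.0]. χ² = 18.082. df = 2, critical = 5.991. Reject H₀.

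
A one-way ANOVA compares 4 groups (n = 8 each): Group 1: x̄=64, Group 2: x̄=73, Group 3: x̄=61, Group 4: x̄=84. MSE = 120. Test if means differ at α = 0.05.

Grand mean = 70.5. SS_between = 2568.0, MS_between = 856.0. F = 7.133, F_crit ≈ 2.947. Reject H₀.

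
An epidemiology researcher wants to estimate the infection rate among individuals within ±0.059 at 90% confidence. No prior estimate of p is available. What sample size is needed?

Conservative approach: use p = 0.5 (maximizes p(1-p) = 0.25). n = z²(0.25)/E² = 1.645²×0.25/0.059² = 194.3 → n = 195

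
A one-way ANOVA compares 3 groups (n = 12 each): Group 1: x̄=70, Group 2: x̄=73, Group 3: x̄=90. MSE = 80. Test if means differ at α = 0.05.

Grand mean = 77.67. SS_between = 2792.0, MS_between = 1396.0. F = 17.45, F_crit ≈ 3.285. Reject H₀.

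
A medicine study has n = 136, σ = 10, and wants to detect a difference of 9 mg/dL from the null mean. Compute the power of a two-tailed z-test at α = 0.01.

SE = σ/√n = 10/√136 = 0.857. Non-centrality λ = d/SE = 9/0.857 = 10.496. Power ≈ Φ(λ - z_{α/2}) = Φ(10.496 - 2.576) = Φ(7.92) = 1.0.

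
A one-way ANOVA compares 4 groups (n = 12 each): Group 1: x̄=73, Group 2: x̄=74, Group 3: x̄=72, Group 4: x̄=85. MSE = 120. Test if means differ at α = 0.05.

Grand mean = 76.0. SS_between = 1320.0, MS_between = 440.0. F = 3.667, F_crit ≈ 2.816. Reject H₀.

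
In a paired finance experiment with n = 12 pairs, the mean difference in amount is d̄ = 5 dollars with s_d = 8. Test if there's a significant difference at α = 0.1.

t = d̄/(s_d/√n) = 5/(8/√12) = 2.165. df = 11, critical t = ±1.796. Reject H₀.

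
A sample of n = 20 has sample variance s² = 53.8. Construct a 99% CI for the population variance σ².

df = 19. χ²_{0.005} = 38.582, χ²_{0.995} = 6.844. CI for σ² = ((n-1)s²/χ²_{α/2}, (n-1)s²/χ²_{1-α/2}) = (19·53.8/38.582, 19·53.8/6.844) = (26.49, 149.36)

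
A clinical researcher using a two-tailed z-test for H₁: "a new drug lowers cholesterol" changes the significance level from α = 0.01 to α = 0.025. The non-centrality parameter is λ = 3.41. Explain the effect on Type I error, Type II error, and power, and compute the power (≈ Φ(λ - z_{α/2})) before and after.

Increasing α from 0.01 to 0.025:
• Type I error rate increases (α is the Type I rate by definition).
• Critical value moves from z_{α/2} = 2.576 to 2.241, so power = Φ(λ - z_{α/2}) goes from Φ(3.41 - 2.576) = 0.798 to Φ(3.41 - 2.241) = 0.879.
• Type II error rate β = 1 - power therefore decreases (0.202 → 0.121).
Appropriate when false negatives are costly — here, shelving an effective drug — patients miss out on a treatment that would have helped.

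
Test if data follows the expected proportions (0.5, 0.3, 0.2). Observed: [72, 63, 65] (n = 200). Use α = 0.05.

Expected: [100.0, 60.0, 40.0]. χ² = 23.615. df = 2, critical = 5.991. Reject H₀.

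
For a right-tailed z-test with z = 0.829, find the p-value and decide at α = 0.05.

p = P(Z > 0.829) = 1 - Φ(0.829) ≈ 0.2036. Since p ≥ 0.05, fail to reject H₀ (not significant) at α = 0.05.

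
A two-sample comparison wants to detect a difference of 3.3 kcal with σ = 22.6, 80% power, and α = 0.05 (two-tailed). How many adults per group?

n per group = 2(z_α/2 + z_β)²σ²/d² = 2×(1.96 + 0.84)²×22.6²/3.3² = 735.4 → n = 736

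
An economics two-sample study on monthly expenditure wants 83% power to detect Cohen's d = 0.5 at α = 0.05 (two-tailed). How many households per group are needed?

z_{α/2} = 1.96, z_β = Φ⁻¹(0.83) = 0.954. For medium effect (d = 0.5): n per group = 2(z_{α/2} + z_β)²/d² = 2(1.96 + 0.954)²/0.5² = 67.9 → 68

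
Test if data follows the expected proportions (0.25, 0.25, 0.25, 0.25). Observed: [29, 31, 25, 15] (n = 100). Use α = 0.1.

Expected: [25.0, 25.0, 25.0, 25.0]. χ² = 6.08. df = 3, critical = 6.251. Fail to reject H₀.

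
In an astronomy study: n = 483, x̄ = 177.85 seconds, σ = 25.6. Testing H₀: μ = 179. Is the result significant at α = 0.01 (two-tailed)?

z = (177.85 - 179)/(25.6/√483) = -0.987. Since |z| ≤ 2.576, not significant at α = 0.01.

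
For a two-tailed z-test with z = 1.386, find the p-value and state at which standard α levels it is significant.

p = 2·P(Z > |1.386|) = 2·(1 - Φ(1.386)) ≈ 0.1657. Not significant at any standard level.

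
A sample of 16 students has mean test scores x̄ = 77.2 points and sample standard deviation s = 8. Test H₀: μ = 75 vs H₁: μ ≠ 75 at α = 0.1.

t = (x̄ - μ₀)/(s/√n) = (77.2 - 75)/(8/√16) = 1.1. df = 15, critical t = ±1.753. Fail to reject H₀.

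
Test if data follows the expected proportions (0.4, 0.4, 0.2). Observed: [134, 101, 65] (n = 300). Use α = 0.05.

Expected: [120.0, 120.0, 60.0]. χ² = 5.058. df = 2, critical = 5.991. Fail to reject H₀.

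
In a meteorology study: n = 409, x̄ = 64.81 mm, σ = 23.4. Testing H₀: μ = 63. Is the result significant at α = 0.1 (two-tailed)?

z = (64.81 - 63)/(23.4/√409) = 1.564. Since |z| ≤ 1.645, not significant at α = 0.1.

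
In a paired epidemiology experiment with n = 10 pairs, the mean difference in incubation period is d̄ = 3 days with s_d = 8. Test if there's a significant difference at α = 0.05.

t = d̄/(s_d/√n) = 3/(8/√10) = 1.186. df = 9, critical t = ±2.262. Fail to reject H₀.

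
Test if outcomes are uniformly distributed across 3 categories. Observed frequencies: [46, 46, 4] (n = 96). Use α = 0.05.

Expected = 32 each. χ² = Σ(O-E)²/E = 36.75. df = 2, critical value = 5.991. Reject H₀.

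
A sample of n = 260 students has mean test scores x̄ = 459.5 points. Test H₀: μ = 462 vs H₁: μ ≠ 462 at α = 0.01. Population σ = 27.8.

z = (x̄ - μ₀)/(σ/√n) = (459.5 - 462)/(27.8/√260) = -1.45. Critical value: ±2.576. Since |-1.45| ≤ 2.576, Fail to reject H₀.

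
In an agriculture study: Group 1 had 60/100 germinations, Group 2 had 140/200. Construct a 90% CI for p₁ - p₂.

p̂₁ = 0.6, p̂₂ = 0.7. Difference = -0.1. CI = (-0.197, -0.003)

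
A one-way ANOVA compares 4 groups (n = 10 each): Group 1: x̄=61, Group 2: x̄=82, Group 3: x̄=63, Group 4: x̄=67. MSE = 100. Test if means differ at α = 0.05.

Grand mean = 68.25. SS_between = 2707.5, MS_between = 902.5. F = 9.025, F_crit ≈ 2.866. Reject H₀.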